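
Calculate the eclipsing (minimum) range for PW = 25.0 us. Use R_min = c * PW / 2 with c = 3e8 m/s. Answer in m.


R_min = 3e8 * 25.0e-6 / 2 = 3750.0 m

3750.0 m


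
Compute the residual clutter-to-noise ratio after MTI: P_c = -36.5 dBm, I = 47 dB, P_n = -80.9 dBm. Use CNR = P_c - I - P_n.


CNR = -36.5 - 47 - (-80.9) = -2.6 dB

-2.6 dB


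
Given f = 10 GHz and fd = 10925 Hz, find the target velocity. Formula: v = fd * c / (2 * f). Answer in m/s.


v = 10925 * 3e8 / (2 * 10000000000.0) = 163.9 m/s

163.9 m/s


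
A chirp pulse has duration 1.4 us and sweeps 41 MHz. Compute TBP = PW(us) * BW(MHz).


TBP = 1.4 * 41 = 57.4

57.4


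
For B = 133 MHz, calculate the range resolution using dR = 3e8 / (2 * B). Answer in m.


dR = 3e8 / (2 * 133000000.0) = 1.13 m

1.13 m


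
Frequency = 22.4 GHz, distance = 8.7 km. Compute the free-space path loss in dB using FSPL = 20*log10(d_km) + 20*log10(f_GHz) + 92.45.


20*log10(8.7) = 18.79
20*log10(22.4) = 27.0
FSPL = 138.2 dB

138.2 dB


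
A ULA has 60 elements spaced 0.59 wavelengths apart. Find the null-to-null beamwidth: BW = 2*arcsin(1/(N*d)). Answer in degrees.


1/(N*d) = 1/(60*0.59) = 0.028249
BW = 2*arcsin(0.028249) = 3.2 degrees

3.2 degrees


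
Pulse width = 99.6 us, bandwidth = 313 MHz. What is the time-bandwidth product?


TBP = 99.6 * 313 = 31174.8

31174.8


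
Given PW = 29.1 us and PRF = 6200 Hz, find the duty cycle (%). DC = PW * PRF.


DC = 29.1e-6 * 6200 * 100 = 18.04%

18.04%


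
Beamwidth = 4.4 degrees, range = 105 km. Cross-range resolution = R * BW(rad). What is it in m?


BW_rad = 0.076794487
CR = 105000 * 0.076794487 = 8063.4 m

8063.4 m


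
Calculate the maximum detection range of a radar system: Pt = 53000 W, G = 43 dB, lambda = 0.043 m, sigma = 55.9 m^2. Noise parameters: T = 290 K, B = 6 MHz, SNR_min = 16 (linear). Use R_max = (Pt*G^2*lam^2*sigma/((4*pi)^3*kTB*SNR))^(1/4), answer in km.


G_lin = 10^(43/10) = 19952.62315
R^4 = 53000 * 19952.62315^2 * 0.043^2 * 55.9 / ((4*pi)^3 * 1.38e-23 * 290 * 6000000.0 * 16)
R^4 = 2.86053e21 m^4
R_max = (2.86053e21)^(1/4) = 231265.9 m = 231.3 km

231.3 km


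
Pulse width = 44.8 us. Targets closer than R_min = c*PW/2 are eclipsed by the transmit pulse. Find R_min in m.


R_min = 3e8 * 44.8e-6 / 2 = 6720.0 m

6720.0 m


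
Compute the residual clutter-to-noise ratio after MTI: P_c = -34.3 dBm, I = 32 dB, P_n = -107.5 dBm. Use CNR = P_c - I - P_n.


CNR = -34.3 - 32 - (-107.5) = 41.2 dB

41.2 dB


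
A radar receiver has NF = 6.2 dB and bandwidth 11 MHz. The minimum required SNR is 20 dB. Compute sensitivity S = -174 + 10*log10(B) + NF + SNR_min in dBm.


10*log10(11000000.0) = 70.41
S = -174 + 70.41 + 6.2 + 20 = -77.4 dBm

-77.4 dBm


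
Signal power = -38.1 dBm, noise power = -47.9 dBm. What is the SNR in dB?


SNR = -38.1 - (-47.9) = 9.8 dB

9.8 dB


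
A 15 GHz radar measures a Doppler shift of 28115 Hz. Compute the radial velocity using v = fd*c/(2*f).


v = 28115 * 3e8 / (2 * 15000000000.0) = 281.2 m/s

281.2 m/s


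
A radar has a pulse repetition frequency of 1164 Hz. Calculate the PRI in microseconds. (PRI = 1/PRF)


PRI = 1/1164 = 0.0008591065 s = 859.1 us

859.1 us


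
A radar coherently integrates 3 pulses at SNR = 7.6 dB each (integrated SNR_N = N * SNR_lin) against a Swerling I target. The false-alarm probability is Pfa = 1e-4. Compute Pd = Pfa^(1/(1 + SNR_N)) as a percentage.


SNR_lin = 10^(7.6/10) = 5.7544
SNR_N = 3 * 5.7544 = 17.2632
1/(1 + SNR_N) = 1/18.2632 = 0.0547549
Pd = (1e-4)^0.0547549 = 0.60392
Pd = 60.4%

60.4%


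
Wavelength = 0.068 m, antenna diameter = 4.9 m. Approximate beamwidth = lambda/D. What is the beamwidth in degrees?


BW_rad = 0.068 / 4.9 = 0.013878
BW_deg = 0.8 degrees

0.8 degrees


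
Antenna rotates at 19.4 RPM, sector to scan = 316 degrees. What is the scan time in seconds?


t = 316 / (19.4 * 360) * 60 = 2.71 s

2.71 s


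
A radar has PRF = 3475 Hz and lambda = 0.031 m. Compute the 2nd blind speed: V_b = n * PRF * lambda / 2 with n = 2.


V_blind = 2 * 3475 * 0.031 / 2 = 107.7 m/s

107.7 m/s


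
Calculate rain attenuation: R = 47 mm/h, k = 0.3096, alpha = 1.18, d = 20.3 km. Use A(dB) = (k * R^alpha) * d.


gamma = 0.3096 * 47^1.18 = 29.09889 dB/km
A = 29.09889 * 20.3 = 590.71 dB

590.71 dB


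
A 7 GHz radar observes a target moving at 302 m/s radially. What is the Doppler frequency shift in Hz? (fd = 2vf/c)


fd = 2 * 302 * 7000000000.0 / 3e8 = 14093.3 Hz

14093.3 Hz


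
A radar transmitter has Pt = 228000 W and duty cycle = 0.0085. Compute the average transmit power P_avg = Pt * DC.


P_avg = 228000 * 0.0085 = 1938.0 W

1938.0 W


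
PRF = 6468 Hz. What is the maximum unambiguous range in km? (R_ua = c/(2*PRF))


R_ua = 3e8 / (2 * 6468) = 23191.1 m = 23.2 km

23.2 km


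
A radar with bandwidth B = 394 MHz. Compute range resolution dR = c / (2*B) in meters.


dR = 3e8 / (2 * 394000000.0) = 0.38 m

0.38 m


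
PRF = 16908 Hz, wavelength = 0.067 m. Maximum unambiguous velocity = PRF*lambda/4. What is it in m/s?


V_ua = 16908 * 0.067 / 4 = 283.2 m/s

283.2 m/s


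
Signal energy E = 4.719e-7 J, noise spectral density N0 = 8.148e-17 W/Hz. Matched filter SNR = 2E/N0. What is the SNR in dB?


SNR_lin = 2 * 4.719e-7 / 8.148e-17 = 1.158e10
SNR_dB = 10*log10(1.158e10) = 100.6 dB

100.6 dB


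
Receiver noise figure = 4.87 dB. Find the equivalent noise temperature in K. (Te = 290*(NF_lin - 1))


NF_lin = 10^(4.87/10) = 3.069022
Te = 290 * (3.069022 - 1) = 600.0 K

600.0 K


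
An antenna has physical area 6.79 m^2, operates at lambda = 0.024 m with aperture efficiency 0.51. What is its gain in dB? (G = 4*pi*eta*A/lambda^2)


G_linear = 4*pi*0.51*6.79/0.024^2 = 75548.76
G_dB = 10*log10(75548.76) = 48.8 dB

48.8 dB


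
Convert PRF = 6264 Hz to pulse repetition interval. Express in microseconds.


PRI = 1/6264 = 0.0001596424 s = 159.6 us

159.6 us


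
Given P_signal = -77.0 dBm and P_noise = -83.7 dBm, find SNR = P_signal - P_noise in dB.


SNR = -77.0 - (-83.7) = 6.7 dB

6.7 dB


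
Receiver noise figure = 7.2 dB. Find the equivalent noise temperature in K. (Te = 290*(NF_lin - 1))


NF_lin = 10^(7.2/10) = 5.248075
Te = 290 * (5.248075 - 1) = 1231.9 K

1231.9 K


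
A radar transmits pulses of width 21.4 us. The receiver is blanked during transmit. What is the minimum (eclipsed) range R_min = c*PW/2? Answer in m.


R_min = 3e8 * 21.4e-6 / 2 = 3210.0 m

3210.0 m


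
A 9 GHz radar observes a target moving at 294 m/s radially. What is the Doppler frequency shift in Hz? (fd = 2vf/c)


fd = 2 * 294 * 9000000000.0 / 3e8 = 17640.0 Hz

17640.0 Hz


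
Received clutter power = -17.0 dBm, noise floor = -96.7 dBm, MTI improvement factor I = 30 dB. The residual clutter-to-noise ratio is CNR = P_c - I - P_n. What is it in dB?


CNR = -17.0 - 30 - (-96.7) = 49.7 dB

49.7 dB


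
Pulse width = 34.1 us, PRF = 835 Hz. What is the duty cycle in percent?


DC = 34.1e-6 * 835 * 100 = 2.85%

2.85%


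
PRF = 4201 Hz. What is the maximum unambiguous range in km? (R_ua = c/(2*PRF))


R_ua = 3e8 / (2 * 4201) = 35705.8 m = 35.7 km

35.7 km


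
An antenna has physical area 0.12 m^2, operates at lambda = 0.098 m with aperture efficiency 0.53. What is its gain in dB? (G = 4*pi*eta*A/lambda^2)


G_linear = 4*pi*0.53*0.12/0.098^2 = 83.22
G_dB = 10*log10(83.22) = 19.2 dB

19.2 dB


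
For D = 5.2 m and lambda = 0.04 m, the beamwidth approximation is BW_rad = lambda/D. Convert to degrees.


BW_rad = 0.04 / 5.2 = 0.007692
BW_deg = 0.44 degrees

0.44 degrees


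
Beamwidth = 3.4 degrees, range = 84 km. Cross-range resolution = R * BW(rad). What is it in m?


BW_rad = 0.059341195
CR = 84000 * 0.059341195 = 4984.7 m

4984.7 m


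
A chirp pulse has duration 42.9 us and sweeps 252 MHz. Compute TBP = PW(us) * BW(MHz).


TBP = 42.9 * 252 = 10810.8

10810.8


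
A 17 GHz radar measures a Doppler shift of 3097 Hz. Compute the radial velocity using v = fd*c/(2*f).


v = 3097 * 3e8 / (2 * 17000000000.0) = 27.3 m/s

27.3 m/s


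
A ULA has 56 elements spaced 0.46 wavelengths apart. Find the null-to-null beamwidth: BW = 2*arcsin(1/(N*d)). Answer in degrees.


1/(N*d) = 1/(56*0.46) = 0.03882
BW = 2*arcsin(0.03882) = 4.4 degrees

4.4 degrees


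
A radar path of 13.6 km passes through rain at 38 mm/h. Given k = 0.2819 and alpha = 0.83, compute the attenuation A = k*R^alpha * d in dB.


gamma = 0.2819 * 38^0.83 = 5.771856 dB/km
A = 5.771856 * 13.6 = 78.5 dB

78.5 dB


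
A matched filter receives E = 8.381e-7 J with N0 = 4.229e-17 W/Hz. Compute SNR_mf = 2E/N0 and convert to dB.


SNR_lin = 2 * 8.381e-7 / 4.229e-17 = 3.964e10
SNR_dB = 10*log10(3.964e10) = 106.0 dB

106.0 dB


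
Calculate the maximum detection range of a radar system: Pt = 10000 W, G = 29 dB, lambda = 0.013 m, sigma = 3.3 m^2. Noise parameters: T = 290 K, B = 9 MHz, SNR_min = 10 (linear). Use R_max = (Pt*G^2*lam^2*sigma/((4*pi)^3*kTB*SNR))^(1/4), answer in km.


G_lin = 10^(29/10) = 794.328235
R^4 = 10000 * 794.328235^2 * 0.013^2 * 3.3 / ((4*pi)^3 * 1.38e-23 * 290 * 9000000.0 * 10)
R^4 = 4.92325e15 m^4
R_max = (4.92325e15)^(1/4) = 8376.5 m = 8.4 km

8.4 km


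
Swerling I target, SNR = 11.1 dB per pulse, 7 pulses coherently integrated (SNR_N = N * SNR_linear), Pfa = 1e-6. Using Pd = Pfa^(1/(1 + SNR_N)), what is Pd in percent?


SNR_lin = 10^(11.1/10) = 12.8825
SNR_N = 7 * 12.8825 = 90.1775
1/(1 + SNR_N) = 1/91.1775 = 0.0109676
Pd = (1e-6)^0.0109676 = 0.8594
Pd = 85.9%

85.9%


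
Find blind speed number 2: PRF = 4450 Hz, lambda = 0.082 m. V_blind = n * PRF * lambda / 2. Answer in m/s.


V_blind = 2 * 4450 * 0.082 / 2 = 364.9 m/s

364.9 m/s


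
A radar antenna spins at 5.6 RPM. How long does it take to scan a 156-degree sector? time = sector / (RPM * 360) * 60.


t = 156 / (5.6 * 360) * 60 = 4.64 s

4.64 s


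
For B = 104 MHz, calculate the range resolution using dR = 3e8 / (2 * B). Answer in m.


dR = 3e8 / (2 * 104000000.0) = 1.44 m

1.44 m


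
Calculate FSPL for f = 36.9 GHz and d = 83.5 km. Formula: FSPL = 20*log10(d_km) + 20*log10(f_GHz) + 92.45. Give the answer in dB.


20*log10(83.5) = 38.43
20*log10(36.9) = 31.34
FSPL = 162.2 dB

162.2 dB


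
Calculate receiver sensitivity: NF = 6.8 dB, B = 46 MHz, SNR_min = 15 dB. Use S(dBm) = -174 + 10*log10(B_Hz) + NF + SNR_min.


10*log10(46000000.0) = 76.63
S = -174 + 76.63 + 6.8 + 15 = -75.6 dBm

-75.6 dBm


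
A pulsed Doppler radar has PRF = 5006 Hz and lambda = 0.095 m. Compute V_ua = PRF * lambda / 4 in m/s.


V_ua = 5006 * 0.095 / 4 = 118.9 m/s

118.9 m/s


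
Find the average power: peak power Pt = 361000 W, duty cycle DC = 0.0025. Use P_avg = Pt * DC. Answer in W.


P_avg = 361000 * 0.0025 = 902.5 W

902.5 W


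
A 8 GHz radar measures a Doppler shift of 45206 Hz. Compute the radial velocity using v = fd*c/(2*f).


v = 45206 * 3e8 / (2 * 8000000000.0) = 847.6 m/s

847.6 m/s


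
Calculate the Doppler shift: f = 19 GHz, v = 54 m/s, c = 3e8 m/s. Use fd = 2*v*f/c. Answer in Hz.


fd = 2 * 54 * 19000000000.0 / 3e8 = 6840.0 Hz

6840.0 Hz


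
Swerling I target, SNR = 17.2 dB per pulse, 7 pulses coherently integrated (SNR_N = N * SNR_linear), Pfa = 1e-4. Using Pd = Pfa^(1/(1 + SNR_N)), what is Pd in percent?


SNR_lin = 10^(17.2/10) = 52.48075
SNR_N = 7 * 52.48075 = 367.36525
1/(1 + SNR_N) = 1/368.36525 = 0.0027147
Pd = (1e-4)^0.0027147 = 0.97531
Pd = 97.5%

97.5%


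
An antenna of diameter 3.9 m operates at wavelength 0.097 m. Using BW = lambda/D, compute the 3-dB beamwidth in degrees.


BW_rad = 0.097 / 3.9 = 0.024872
BW_deg = 1.43 degrees

1.43 degrees


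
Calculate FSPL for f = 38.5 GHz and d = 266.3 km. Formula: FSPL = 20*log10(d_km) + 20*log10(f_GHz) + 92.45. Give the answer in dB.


20*log10(266.3) = 48.51
20*log10(38.5) = 31.71
FSPL = 172.7 dB

172.7 dB


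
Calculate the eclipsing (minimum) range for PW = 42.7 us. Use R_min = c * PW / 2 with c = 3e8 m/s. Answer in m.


R_min = 3e8 * 42.7e-6 / 2 = 6405.0 m

6405.0 m


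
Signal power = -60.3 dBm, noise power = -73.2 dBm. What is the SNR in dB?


SNR = -60.3 - (-73.2) = 12.9 dB

12.9 dB


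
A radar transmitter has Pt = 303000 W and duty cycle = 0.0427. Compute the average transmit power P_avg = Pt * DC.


P_avg = 303000 * 0.0427 = 12938.1 W

12938.1 W


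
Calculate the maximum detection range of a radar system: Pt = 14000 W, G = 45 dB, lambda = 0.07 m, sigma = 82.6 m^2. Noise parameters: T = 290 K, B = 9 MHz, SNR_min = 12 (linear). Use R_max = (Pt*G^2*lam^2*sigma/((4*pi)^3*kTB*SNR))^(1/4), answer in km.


G_lin = 10^(45/10) = 31622.776602
R^4 = 14000 * 31622.776602^2 * 0.07^2 * 82.6 / ((4*pi)^3 * 1.38e-23 * 290 * 9000000.0 * 12)
R^4 = 6.60653e21 m^4
R_max = (6.60653e21)^(1/4) = 285097.5 m = 285.1 km

285.1 km


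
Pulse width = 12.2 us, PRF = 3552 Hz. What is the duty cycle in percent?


DC = 12.2e-6 * 3552 * 100 = 4.33%

4.33%


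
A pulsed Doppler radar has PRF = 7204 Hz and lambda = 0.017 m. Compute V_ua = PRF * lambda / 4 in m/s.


V_ua = 7204 * 0.017 / 4 = 30.6 m/s

30.6 m/s


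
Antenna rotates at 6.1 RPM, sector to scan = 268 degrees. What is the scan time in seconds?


t = 268 / (6.1 * 360) * 60 = 7.32 s

7.32 s


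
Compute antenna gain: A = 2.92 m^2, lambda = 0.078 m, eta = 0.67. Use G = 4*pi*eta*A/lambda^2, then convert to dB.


G_linear = 4*pi*0.67*2.92/0.078^2 = 4040.9
G_dB = 10*log10(4040.9) = 36.1 dB

36.1 dB


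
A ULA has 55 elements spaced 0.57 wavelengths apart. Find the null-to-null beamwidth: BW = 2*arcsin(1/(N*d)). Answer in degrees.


1/(N*d) = 1/(55*0.57) = 0.031898
BW = 2*arcsin(0.031898) = 3.7 degrees

3.7 degrees


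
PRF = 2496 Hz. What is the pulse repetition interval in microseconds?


PRI = 1/2496 = 0.000400641 s = 400.6 us

400.6 us


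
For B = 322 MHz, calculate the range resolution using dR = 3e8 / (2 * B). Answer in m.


dR = 3e8 / (2 * 322000000.0) = 0.47 m

0.47 m


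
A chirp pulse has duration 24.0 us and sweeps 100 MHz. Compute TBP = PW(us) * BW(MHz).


TBP = 24.0 * 100 = 2400.0

2400.0


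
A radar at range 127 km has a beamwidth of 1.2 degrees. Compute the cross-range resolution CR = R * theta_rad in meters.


BW_rad = 0.020943951
CR = 127000 * 0.020943951 = 2659.9 m

2659.9 m


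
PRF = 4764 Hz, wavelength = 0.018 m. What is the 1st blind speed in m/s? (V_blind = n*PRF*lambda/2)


V_blind = 1 * 4764 * 0.018 / 2 = 42.9 m/s

42.9 m/s


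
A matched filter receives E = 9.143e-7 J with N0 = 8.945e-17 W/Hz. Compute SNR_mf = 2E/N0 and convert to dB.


SNR_lin = 2 * 9.143e-7 / 8.945e-17 = 2.044e10
SNR_dB = 10*log10(2.044e10) = 103.1 dB

103.1 dB


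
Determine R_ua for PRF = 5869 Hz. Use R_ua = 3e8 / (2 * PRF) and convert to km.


R_ua = 3e8 / (2 * 5869) = 25558.0 m = 25.6 km

25.6 km


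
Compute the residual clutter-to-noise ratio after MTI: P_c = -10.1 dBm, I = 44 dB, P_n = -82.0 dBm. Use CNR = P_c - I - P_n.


CNR = -10.1 - 44 - (-82.0) = 27.9 dB

27.9 dB


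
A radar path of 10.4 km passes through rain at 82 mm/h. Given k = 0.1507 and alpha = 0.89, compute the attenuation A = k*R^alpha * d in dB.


gamma = 0.1507 * 82^0.89 = 7.610402 dB/km
A = 7.610402 * 10.4 = 79.15 dB

79.15 dB


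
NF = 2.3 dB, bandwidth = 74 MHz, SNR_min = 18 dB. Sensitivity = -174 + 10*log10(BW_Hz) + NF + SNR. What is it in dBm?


10*log10(74000000.0) = 78.69
S = -174 + 78.69 + 2.3 + 18 = -75.0 dBm

-75.0 dBm


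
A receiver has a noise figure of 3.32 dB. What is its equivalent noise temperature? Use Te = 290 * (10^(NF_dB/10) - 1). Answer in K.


NF_lin = 10^(3.32/10) = 2.14783
Te = 290 * (2.14783 - 1) = 332.9 K

332.9 K


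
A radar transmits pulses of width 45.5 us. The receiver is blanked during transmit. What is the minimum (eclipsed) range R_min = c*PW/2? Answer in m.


R_min = 3e8 * 45.5e-6 / 2 = 6825.0 m

6825.0 m


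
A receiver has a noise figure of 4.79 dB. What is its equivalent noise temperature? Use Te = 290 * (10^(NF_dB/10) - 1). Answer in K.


NF_lin = 10^(4.79/10) = 3.013006
Te = 290 * (3.013006 - 1) = 583.8 K

583.8 K


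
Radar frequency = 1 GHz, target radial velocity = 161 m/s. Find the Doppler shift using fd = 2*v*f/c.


fd = 2 * 161 * 1000000000.0 / 3e8 = 1073.3 Hz

1073.3 Hz


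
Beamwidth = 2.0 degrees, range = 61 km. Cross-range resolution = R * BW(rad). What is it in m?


BW_rad = 0.034906585
CR = 61000 * 0.034906585 = 2129.3 m

2129.3 m


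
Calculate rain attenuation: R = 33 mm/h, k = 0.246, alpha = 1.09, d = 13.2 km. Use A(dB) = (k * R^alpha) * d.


gamma = 0.246 * 33^1.09 = 11.120269 dB/km
A = 11.120269 * 13.2 = 146.79 dB

146.79 dB


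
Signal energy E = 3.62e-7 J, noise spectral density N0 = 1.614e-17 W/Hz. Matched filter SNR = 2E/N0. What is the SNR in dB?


SNR_lin = 2 * 3.62e-7 / 1.614e-17 = 4.486e10
SNR_dB = 10*log10(4.486e10) = 106.5 dB

106.5 dB


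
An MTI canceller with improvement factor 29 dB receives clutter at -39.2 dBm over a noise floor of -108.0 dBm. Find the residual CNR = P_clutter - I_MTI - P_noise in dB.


CNR = -39.2 - 29 - (-108.0) = 39.8 dB

39.8 dB


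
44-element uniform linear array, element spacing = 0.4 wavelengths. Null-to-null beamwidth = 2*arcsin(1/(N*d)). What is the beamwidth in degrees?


1/(N*d) = 1/(44*0.4) = 0.056818
BW = 2*arcsin(0.056818) = 6.5 degrees

6.5 degrees


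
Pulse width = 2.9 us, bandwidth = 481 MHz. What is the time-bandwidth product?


TBP = 2.9 * 481 = 1394.9

1394.9


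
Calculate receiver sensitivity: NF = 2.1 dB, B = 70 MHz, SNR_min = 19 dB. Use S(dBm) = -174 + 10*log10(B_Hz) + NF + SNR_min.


10*log10(70000000.0) = 78.45
S = -174 + 78.45 + 2.1 + 19 = -74.4 dBm

-74.4 dBm


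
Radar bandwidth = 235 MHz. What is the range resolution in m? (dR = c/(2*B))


dR = 3e8 / (2 * 235000000.0) = 0.64 m

0.64 m


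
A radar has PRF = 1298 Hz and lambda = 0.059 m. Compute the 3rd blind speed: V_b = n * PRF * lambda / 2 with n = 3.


V_blind = 3 * 1298 * 0.059 / 2 = 114.9 m/s

114.9 m/s


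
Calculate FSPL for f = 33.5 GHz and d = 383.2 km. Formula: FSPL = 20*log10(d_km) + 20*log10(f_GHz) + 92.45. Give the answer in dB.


20*log10(383.2) = 51.67
20*log10(33.5) = 30.5
FSPL = 174.6 dB

174.6 dB


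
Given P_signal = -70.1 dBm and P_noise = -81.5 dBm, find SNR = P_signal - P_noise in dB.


SNR = -70.1 - (-81.5) = 11.4 dB

11.4 dB


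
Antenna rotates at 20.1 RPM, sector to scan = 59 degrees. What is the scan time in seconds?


t = 59 / (20.1 * 360) * 60 = 0.49 s

0.49 s


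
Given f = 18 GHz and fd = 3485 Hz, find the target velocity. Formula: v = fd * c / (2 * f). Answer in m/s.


v = 3485 * 3e8 / (2 * 18000000000.0) = 29.0 m/s

29.0 m/s


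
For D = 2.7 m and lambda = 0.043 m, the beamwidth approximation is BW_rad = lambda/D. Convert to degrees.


BW_rad = 0.043 / 2.7 = 0.015926
BW_deg = 0.91 degrees

0.91 degrees


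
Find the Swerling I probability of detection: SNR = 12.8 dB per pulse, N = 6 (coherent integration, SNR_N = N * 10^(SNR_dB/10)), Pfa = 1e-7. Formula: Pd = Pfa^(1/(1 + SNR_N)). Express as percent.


SNR_lin = 10^(12.8/10) = 19.05461
SNR_N = 6 * 19.05461 = 114.32766
1/(1 + SNR_N) = 1/115.32766 = 0.0086709
Pd = (1e-7)^0.0086709 = 0.86957
Pd = 87.0%

87.0%


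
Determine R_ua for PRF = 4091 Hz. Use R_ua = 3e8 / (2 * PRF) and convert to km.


R_ua = 3e8 / (2 * 4091) = 36665.9 m = 36.7 km

36.7 km


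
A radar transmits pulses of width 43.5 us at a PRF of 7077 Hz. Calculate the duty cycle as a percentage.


DC = 43.5e-6 * 7077 * 100 = 30.78%

30.78%


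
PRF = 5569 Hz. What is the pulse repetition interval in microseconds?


PRI = 1/5569 = 0.0001795655 s = 179.6 us

179.6 us


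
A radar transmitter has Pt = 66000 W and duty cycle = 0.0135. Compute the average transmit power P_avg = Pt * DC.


P_avg = 66000 * 0.0135 = 891.0 W

891.0 W


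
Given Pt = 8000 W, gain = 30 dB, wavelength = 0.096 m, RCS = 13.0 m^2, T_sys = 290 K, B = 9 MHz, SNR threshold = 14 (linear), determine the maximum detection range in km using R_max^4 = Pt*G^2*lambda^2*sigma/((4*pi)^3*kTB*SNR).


G_lin = 10^(30/10) = 1000.0
R^4 = 8000 * 1000.0^2 * 0.096^2 * 13.0 / ((4*pi)^3 * 1.38e-23 * 290 * 9000000.0 * 14)
R^4 = 9.57852e17 m^4
R_max = (9.57852e17)^(1/4) = 31284.2 m = 31.3 km

31.3 km


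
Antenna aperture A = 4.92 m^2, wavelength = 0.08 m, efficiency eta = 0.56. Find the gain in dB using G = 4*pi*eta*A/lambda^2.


G_linear = 4*pi*0.56*4.92/0.08^2 = 5409.82
G_dB = 10*log10(5409.82) = 37.3 dB

37.3 dB


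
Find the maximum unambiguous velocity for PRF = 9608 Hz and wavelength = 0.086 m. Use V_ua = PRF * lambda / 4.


V_ua = 9608 * 0.086 / 4 = 206.6 m/s

206.6 m/s


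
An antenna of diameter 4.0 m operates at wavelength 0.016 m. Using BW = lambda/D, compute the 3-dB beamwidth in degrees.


BW_rad = 0.016 / 4.0 = 0.004
BW_deg = 0.23 degrees

0.23 degrees


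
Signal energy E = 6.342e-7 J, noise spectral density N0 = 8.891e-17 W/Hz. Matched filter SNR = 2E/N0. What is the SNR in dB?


SNR_lin = 2 * 6.342e-7 / 8.891e-17 = 1.427e10
SNR_dB = 10*log10(1.427e10) = 101.5 dB

101.5 dB


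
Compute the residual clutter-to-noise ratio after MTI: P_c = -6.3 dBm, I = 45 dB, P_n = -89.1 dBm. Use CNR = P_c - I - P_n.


CNR = -6.3 - 45 - (-89.1) = 37.8 dB

37.8 dB


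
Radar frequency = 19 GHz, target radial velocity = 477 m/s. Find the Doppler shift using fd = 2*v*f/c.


fd = 2 * 477 * 19000000000.0 / 3e8 = 60420.0 Hz

60420.0 Hz


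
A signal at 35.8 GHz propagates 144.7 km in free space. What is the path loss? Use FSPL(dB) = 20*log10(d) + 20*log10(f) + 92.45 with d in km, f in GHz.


20*log10(144.7) = 43.21
20*log10(35.8) = 31.08
FSPL = 166.7 dB

166.7 dB


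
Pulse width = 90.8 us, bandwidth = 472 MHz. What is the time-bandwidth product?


TBP = 90.8 * 472 = 42857.6

42857.6


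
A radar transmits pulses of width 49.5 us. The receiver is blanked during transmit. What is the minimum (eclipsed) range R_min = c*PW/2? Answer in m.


R_min = 3e8 * 49.5e-6 / 2 = 7425.0 m

7425.0 m


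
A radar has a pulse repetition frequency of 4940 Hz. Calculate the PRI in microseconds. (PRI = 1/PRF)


PRI = 1/4940 = 0.0002024291 s = 202.4 us

202.4 us


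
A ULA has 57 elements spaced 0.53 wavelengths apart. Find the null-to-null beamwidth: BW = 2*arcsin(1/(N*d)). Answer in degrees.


1/(N*d) = 1/(57*0.53) = 0.033102
BW = 2*arcsin(0.033102) = 3.8 degrees

3.8 degrees


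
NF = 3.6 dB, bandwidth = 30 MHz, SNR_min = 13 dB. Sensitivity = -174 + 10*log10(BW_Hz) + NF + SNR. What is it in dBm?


10*log10(30000000.0) = 74.77
S = -174 + 74.77 + 3.6 + 13 = -82.6 dBm

-82.6 dBm


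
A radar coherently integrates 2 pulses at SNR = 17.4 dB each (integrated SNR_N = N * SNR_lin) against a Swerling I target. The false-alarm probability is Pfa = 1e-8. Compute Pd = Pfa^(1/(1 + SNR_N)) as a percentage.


SNR_lin = 10^(17.4/10) = 54.95409
SNR_N = 2 * 54.95409 = 109.90818
1/(1 + SNR_N) = 1/110.90818 = 0.0090165
Pd = (1e-8)^0.0090165 = 0.84697
Pd = 84.7%

84.7%


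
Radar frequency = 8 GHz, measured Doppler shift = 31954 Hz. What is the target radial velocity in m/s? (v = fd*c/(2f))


v = 31954 * 3e8 / (2 * 8000000000.0) = 599.1 m/s

599.1 m/s


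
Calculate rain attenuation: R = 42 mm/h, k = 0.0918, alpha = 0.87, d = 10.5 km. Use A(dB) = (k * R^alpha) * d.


gamma = 0.0918 * 42^0.87 = 2.371754 dB/km
A = 2.371754 * 10.5 = 24.9 dB

24.9 dB


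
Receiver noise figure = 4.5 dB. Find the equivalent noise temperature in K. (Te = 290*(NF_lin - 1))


NF_lin = 10^(4.5/10) = 2.818383
Te = 290 * (2.818383 - 1) = 527.3 K

527.3 K


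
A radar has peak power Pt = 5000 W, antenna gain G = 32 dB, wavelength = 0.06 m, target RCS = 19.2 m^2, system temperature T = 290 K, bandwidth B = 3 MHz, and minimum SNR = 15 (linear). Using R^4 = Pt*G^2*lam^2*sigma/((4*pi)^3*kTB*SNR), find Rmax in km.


G_lin = 10^(32/10) = 1584.893192
R^4 = 5000 * 1584.893192^2 * 0.06^2 * 19.2 / ((4*pi)^3 * 1.38e-23 * 290 * 3000000.0 * 15)
R^4 = 2.42915e18 m^4
R_max = (2.42915e18)^(1/4) = 39478.8 m = 39.5 km

39.5 km


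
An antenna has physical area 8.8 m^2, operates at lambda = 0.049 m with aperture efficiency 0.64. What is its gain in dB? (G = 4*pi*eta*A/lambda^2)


G_linear = 4*pi*0.64*8.8/0.049^2 = 29476.8
G_dB = 10*log10(29476.8) = 44.7 dB

44.7 dB


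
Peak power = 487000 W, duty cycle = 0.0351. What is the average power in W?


P_avg = 487000 * 0.0351 = 17093.7 W

17093.7 W


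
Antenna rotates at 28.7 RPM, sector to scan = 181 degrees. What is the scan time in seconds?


t = 181 / (28.7 * 360) * 60 = 1.05 s

1.05 s


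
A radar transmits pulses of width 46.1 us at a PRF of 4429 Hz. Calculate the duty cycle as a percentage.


DC = 46.1e-6 * 4429 * 100 = 20.42%

20.42%


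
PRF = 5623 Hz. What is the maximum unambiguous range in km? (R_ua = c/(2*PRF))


R_ua = 3e8 / (2 * 5623) = 26676.2 m = 26.7 km

26.7 km


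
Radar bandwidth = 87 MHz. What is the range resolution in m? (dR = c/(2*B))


dR = 3e8 / (2 * 87000000.0) = 1.72 m

1.72 m


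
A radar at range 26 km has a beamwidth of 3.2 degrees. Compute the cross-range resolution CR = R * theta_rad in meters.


BW_rad = 0.055850536
CR = 26000 * 0.055850536 = 1452.1 m

1452.1 m


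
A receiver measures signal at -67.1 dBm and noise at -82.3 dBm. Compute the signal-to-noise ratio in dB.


SNR = -67.1 - (-82.3) = 15.2 dB

15.2 dB


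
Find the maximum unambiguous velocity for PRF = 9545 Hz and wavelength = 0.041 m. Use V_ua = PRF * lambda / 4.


V_ua = 9545 * 0.041 / 4 = 97.8 m/s

97.8 m/s


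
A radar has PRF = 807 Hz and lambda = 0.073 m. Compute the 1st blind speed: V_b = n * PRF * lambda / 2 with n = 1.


V_blind = 1 * 807 * 0.073 / 2 = 29.5 m/s

29.5 m/s


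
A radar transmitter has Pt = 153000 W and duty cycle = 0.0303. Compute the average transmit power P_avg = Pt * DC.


P_avg = 153000 * 0.0303 = 4635.9 W

4635.9 W


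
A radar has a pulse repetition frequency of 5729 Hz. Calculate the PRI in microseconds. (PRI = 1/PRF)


PRI = 1/5729 = 0.0001745505 s = 174.6 us

174.6 us


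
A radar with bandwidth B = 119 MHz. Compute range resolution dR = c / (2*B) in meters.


dR = 3e8 / (2 * 119000000.0) = 1.26 m

1.26 m


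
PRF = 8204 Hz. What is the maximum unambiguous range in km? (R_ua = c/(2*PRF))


R_ua = 3e8 / (2 * 8204) = 18283.8 m = 18.3 km

18.3 km


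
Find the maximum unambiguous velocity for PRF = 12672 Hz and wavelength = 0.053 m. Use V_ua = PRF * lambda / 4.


V_ua = 12672 * 0.053 / 4 = 167.9 m/s

167.9 m/s


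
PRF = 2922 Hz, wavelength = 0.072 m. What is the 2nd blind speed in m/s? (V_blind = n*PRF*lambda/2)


V_blind = 2 * 2922 * 0.072 / 2 = 210.4 m/s

210.4 m/s


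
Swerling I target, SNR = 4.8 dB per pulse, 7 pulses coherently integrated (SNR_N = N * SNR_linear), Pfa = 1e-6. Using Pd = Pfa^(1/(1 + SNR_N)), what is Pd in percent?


SNR_lin = 10^(4.8/10) = 3.01995
SNR_N = 7 * 3.01995 = 21.13965
1/(1 + SNR_N) = 1/22.13965 = 0.0451678
Pd = (1e-6)^0.0451678 = 0.53579
Pd = 53.6%

53.6%


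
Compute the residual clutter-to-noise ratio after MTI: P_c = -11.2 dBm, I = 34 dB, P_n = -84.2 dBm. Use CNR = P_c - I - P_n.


CNR = -11.2 - 34 - (-84.2) = 39.0 dB

39.0 dB


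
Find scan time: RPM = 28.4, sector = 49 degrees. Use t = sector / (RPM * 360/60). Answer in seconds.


t = 49 / (28.4 * 360) * 60 = 0.29 s

0.29 s


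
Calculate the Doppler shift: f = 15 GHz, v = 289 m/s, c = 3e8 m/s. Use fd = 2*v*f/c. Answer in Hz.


fd = 2 * 289 * 15000000000.0 / 3e8 = 28900.0 Hz

28900.0 Hz


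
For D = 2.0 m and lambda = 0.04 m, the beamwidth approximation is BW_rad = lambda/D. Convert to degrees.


BW_rad = 0.04 / 2.0 = 0.02
BW_deg = 1.15 degrees

1.15 degrees


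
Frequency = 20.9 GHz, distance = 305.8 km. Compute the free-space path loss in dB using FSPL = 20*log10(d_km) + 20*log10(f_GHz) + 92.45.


20*log10(305.8) = 49.71
20*log10(20.9) = 26.4
FSPL = 168.6 dB

168.6 dB


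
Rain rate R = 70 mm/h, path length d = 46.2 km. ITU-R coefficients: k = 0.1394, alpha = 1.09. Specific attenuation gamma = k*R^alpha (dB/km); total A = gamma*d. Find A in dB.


gamma = 0.1394 * 70^1.09 = 14.302753 dB/km
A = 14.302753 * 46.2 = 660.79 dB

660.79 dB


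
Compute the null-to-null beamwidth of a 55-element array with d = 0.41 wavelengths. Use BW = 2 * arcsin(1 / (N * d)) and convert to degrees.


1/(N*d) = 1/(55*0.41) = 0.044346
BW = 2*arcsin(0.044346) = 5.1 degrees

5.1 degrees


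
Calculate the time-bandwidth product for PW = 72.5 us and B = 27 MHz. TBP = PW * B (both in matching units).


TBP = 72.5 * 27 = 1957.5

1957.5


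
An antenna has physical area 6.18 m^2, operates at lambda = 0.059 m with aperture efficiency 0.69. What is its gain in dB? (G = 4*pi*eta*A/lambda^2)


G_linear = 4*pi*0.69*6.18/0.059^2 = 15393.71
G_dB = 10*log10(15393.71) = 41.9 dB

41.9 dB


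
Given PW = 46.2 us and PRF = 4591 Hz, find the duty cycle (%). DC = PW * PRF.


DC = 46.2e-6 * 4591 * 100 = 21.21%

21.21%


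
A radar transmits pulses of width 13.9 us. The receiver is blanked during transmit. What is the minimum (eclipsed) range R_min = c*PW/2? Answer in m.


R_min = 3e8 * 13.9e-6 / 2 = 2085.0 m

2085.0 m


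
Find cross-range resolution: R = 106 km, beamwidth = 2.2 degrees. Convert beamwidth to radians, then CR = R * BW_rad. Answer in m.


BW_rad = 0.038397244
CR = 106000 * 0.038397244 = 4070.1 m

4070.1 m


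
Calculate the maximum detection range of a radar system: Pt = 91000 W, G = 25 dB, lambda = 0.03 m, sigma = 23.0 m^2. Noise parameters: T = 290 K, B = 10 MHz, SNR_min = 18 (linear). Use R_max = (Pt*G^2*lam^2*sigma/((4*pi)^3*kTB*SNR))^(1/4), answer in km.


G_lin = 10^(25/10) = 316.227766
R^4 = 91000 * 316.227766^2 * 0.03^2 * 23.0 / ((4*pi)^3 * 1.38e-23 * 290 * 10000000.0 * 18)
R^4 = 1.31775e17 m^4
R_max = (1.31775e17)^(1/4) = 19052.8 m = 19.1 km

19.1 km


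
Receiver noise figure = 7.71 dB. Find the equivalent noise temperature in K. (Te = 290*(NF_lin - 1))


NF_lin = 10^(7.71/10) = 5.902011
Te = 290 * (5.902011 - 1) = 1421.6 K

1421.6 K


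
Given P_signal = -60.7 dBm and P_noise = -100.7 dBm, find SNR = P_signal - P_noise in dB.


SNR = -60.7 - (-100.7) = 40.0 dB

40.0 dB


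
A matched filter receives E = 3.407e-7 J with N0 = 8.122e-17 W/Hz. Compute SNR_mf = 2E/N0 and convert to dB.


SNR_lin = 2 * 3.407e-7 / 8.122e-17 = 8.39e9
SNR_dB = 10*log10(8.39e9) = 99.2 dB

99.2 dB


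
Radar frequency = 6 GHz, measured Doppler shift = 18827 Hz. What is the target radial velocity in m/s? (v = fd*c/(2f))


v = 18827 * 3e8 / (2 * 6000000000.0) = 470.7 m/s

470.7 m/s


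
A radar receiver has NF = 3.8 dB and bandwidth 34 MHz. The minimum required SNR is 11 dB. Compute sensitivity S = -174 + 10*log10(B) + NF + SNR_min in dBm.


10*log10(34000000.0) = 75.31
S = -174 + 75.31 + 3.8 + 11 = -83.9 dBm

-83.9 dBm


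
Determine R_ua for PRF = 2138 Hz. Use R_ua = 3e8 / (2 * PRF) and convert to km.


R_ua = 3e8 / (2 * 2138) = 70159.0 m = 70.2 km

70.2 km


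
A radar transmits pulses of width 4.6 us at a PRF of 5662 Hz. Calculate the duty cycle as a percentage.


DC = 4.6e-6 * 5662 * 100 = 2.6%

2.6%


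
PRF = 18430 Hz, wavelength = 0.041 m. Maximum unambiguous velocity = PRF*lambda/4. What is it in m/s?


V_ua = 18430 * 0.041 / 4 = 188.9 m/s

188.9 m/s


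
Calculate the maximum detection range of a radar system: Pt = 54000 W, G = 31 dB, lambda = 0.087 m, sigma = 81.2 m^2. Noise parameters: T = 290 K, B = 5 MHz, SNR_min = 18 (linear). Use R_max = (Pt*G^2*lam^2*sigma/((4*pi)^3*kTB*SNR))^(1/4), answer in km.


G_lin = 10^(31/10) = 1258.925412
R^4 = 54000 * 1258.925412^2 * 0.087^2 * 81.2 / ((4*pi)^3 * 1.38e-23 * 290 * 5000000.0 * 18)
R^4 = 7.35934e19 m^4
R_max = (7.35934e19)^(1/4) = 92621.1 m = 92.6 km

92.6 km


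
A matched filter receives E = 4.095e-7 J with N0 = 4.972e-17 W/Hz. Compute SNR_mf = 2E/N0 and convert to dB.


SNR_lin = 2 * 4.095e-7 / 4.972e-17 = 1.647e10
SNR_dB = 10*log10(1.647e10) = 102.2 dB

102.2 dB


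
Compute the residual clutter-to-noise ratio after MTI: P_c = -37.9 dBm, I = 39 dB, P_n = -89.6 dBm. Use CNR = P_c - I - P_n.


CNR = -37.9 - 39 - (-89.6) = 12.7 dB

12.7 dB


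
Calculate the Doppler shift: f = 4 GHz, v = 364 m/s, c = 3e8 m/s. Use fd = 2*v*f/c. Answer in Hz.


fd = 2 * 364 * 4000000000.0 / 3e8 = 9706.7 Hz

9706.7 Hz


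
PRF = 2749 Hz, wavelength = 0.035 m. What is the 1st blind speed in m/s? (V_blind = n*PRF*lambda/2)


V_blind = 1 * 2749 * 0.035 / 2 = 48.1 m/s

48.1 m/s


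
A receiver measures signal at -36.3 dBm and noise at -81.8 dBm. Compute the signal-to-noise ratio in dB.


SNR = -36.3 - (-81.8) = 45.5 dB

45.5 dB


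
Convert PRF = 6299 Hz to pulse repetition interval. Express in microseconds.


PRI = 1/6299 = 0.0001587554 s = 158.8 us

158.8 us


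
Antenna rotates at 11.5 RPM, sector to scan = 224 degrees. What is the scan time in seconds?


t = 224 / (11.5 * 360) * 60 = 3.25 s

3.25 s


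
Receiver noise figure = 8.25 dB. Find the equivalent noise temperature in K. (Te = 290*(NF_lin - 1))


NF_lin = 10^(8.25/10) = 6.683439
Te = 290 * (6.683439 - 1) = 1648.2 K

1648.2 K


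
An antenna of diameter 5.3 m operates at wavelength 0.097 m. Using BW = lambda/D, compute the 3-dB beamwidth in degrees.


BW_rad = 0.097 / 5.3 = 0.018302
BW_deg = 1.05 degrees

1.05 degrees


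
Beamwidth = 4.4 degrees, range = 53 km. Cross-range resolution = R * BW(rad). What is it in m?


BW_rad = 0.076794487
CR = 53000 * 0.076794487 = 4070.1 m

4070.1 m


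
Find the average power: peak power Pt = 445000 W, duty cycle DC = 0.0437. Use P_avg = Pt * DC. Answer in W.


P_avg = 445000 * 0.0437 = 19446.5 W

19446.5 W


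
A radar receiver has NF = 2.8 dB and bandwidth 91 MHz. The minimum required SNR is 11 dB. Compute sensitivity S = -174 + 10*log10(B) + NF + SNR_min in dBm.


10*log10(91000000.0) = 79.59
S = -174 + 79.59 + 2.8 + 11 = -80.6 dBm

-80.6 dBm


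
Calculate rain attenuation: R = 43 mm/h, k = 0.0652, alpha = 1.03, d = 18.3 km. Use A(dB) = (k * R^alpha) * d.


gamma = 0.0652 * 43^1.03 = 3.138485 dB/km
A = 3.138485 * 18.3 = 57.43 dB

57.43 dB


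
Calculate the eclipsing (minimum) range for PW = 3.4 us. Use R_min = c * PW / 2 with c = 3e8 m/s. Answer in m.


R_min = 3e8 * 3.4e-6 / 2 = 510.0 m

510.0 m


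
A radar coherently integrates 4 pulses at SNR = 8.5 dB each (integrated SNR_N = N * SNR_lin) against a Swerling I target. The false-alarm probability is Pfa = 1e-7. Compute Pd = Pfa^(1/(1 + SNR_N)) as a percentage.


SNR_lin = 10^(8.5/10) = 7.07946
SNR_N = 4 * 7.07946 = 28.31784
1/(1 + SNR_N) = 1/29.31784 = 0.0341089
Pd = (1e-7)^0.0341089 = 0.57708
Pd = 57.7%

57.7%


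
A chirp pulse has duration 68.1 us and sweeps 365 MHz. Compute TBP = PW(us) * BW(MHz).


TBP = 68.1 * 365 = 24856.5

24856.5


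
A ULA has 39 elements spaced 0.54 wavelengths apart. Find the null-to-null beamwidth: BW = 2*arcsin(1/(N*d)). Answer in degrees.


1/(N*d) = 1/(39*0.54) = 0.047483
BW = 2*arcsin(0.047483) = 5.4 degrees

5.4 degrees


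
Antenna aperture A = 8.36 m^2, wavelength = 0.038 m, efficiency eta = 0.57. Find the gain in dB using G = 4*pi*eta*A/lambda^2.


G_linear = 4*pi*0.57*8.36/0.038^2 = 41469.02
G_dB = 10*log10(41469.02) = 46.2 dB

46.2 dB


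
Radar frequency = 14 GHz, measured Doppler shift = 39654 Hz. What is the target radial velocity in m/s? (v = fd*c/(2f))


v = 39654 * 3e8 / (2 * 14000000000.0) = 424.9 m/s

424.9 m/s


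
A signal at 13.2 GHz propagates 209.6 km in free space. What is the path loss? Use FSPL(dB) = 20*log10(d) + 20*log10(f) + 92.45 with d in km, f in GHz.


20*log10(209.6) = 46.43
20*log10(13.2) = 22.41
FSPL = 161.3 dB

161.3 dB


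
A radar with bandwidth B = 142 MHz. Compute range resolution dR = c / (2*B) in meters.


dR = 3e8 / (2 * 142000000.0) = 1.06 m

1.06 m


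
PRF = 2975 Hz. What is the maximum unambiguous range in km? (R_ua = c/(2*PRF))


R_ua = 3e8 / (2 * 2975) = 50420.2 m = 50.4 km

50.4 km


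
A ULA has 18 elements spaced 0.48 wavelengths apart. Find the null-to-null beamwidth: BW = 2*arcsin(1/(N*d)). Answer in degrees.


1/(N*d) = 1/(18*0.48) = 0.115741
BW = 2*arcsin(0.115741) = 13.3 degrees

13.3 degrees


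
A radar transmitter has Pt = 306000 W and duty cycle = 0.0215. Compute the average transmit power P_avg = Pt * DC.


P_avg = 306000 * 0.0215 = 6579.0 W

6579.0 W


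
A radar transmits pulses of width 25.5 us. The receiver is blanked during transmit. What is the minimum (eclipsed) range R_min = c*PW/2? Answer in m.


R_min = 3e8 * 25.5e-6 / 2 = 3825.0 m

3825.0 m


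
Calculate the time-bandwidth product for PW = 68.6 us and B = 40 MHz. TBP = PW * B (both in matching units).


TBP = 68.6 * 40 = 2744.0

2744.0


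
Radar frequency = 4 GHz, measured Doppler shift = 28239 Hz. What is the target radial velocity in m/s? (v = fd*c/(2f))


v = 28239 * 3e8 / (2 * 4000000000.0) = 1059.0 m/s

1059.0 m/s


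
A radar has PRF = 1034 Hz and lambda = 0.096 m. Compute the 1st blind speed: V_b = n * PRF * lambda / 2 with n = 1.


V_blind = 1 * 1034 * 0.096 / 2 = 49.6 m/s

49.6 m/s


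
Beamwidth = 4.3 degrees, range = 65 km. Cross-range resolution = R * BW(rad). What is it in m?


BW_rad = 0.075049158
CR = 65000 * 0.075049158 = 4878.2 m

4878.2 m


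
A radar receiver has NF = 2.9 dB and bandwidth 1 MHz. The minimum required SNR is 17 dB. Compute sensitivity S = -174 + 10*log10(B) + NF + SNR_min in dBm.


10*log10(1000000.0) = 60.0
S = -174 + 60.0 + 2.9 + 17 = -94.1 dBm

-94.1 dBm


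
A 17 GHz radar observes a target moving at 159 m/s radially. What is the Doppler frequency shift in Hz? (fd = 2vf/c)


fd = 2 * 159 * 17000000000.0 / 3e8 = 18020.0 Hz

18020.0 Hz


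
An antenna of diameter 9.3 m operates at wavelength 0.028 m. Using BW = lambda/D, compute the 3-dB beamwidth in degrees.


BW_rad = 0.028 / 9.3 = 0.003011
BW_deg = 0.17 degrees

0.17 degrees


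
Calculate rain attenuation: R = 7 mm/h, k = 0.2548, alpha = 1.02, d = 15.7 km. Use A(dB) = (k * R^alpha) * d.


gamma = 0.2548 * 7^1.02 = 1.854383 dB/km
A = 1.854383 * 15.7 = 29.11 dB

29.11 dB


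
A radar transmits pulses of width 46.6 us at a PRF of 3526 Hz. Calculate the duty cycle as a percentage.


DC = 46.6e-6 * 3526 * 100 = 16.43%

16.43%


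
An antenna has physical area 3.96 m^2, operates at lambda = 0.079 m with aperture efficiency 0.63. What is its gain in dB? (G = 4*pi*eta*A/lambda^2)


G_linear = 4*pi*0.63*3.96/0.079^2 = 5023.33
G_dB = 10*log10(5023.33) = 37.0 dB

37.0 dB


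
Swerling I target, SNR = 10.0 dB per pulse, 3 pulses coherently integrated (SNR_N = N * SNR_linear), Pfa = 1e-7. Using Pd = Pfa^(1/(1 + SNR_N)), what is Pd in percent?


SNR_lin = 10^(10.0/10) = 10.0
SNR_N = 3 * 10.0 = 30.0
1/(1 + SNR_N) = 1/31.0 = 0.0322581
Pd = (1e-7)^0.0322581 = 0.59456
Pd = 59.5%

59.5%


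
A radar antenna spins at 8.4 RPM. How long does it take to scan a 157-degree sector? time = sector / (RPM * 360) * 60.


t = 157 / (8.4 * 360) * 60 = 3.12 s

3.12 s


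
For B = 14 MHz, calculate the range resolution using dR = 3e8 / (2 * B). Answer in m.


dR = 3e8 / (2 * 14000000.0) = 10.71 m

10.71 m


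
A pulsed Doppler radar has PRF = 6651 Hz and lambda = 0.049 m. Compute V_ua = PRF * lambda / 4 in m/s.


V_ua = 6651 * 0.049 / 4 = 81.5 m/s

81.5 m/s
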